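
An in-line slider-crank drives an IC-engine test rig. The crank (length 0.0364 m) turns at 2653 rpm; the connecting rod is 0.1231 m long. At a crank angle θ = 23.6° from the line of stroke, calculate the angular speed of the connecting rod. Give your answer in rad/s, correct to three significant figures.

75.8

ω = 277.8 rad/s (converted from 2653 rpm).
The rod makes angle φ with the slider axis where L sinφ = r sinθ; differentiating, L cosφ·φ̇ = r ω cosθ.
L cosφ = √(L² − r² sin²θ) = 0.12223 m.
|ω_rod| = r ω |cosθ| / √(L² − r² sin²θ) = 0.0364·277.8·0.91636/0.12223 = 75.813 rad/s.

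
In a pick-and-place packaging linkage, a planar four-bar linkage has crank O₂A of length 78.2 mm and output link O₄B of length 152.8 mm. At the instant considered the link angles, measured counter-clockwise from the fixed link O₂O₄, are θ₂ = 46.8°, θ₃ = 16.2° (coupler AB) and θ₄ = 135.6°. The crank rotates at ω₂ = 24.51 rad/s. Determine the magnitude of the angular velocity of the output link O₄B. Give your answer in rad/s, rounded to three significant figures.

ω₂ = 24.51 rad/s
Differentiating the loop-closure r₂e^{iθ₂}+r₃e^{iθ₃}=r₁+r₄e^{iθ₄} gives r₂ω₂e^{iθ₂}+r₃ω₃e^{iθ₃}=r₄ω₄e^{iθ₄}.
Eliminating the other unknown: ω₄ = r₂ω₂ sin(θ₂−θ₃) / [r₄ sin(θ₄−θ₃)].
Numerator sine = +0.50904; denominator sine = +0.87121.
Result = 0.0782·24.51·(+0.50904) / (0.1528·(+0.87121)) = +7.3292 rad/s; magnitude 7.3292 rad/s.

7.33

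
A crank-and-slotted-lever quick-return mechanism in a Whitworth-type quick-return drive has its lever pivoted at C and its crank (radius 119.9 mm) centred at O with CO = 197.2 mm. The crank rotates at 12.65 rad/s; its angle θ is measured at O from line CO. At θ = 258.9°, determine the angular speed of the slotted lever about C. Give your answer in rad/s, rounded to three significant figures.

2.81

ω = 12.65 rad/s
Crank pin A relative to C: A = (d + r cosθ, r sinθ); lever angle φ = atan2(r sinθ, d + r cosθ).
Differentiating tanφ: φ̇ = rω(d cosθ + r)/(d² + r² + 2dr cosθ).
d² + r² + 2dr cosθ = |CA|² = 0.0441598 m²;  d cosθ + r = +0.081935 m.
|ω_lever| = |0.1199·12.65·+0.081935| / 0.0441598 = 2.8142 rad/s.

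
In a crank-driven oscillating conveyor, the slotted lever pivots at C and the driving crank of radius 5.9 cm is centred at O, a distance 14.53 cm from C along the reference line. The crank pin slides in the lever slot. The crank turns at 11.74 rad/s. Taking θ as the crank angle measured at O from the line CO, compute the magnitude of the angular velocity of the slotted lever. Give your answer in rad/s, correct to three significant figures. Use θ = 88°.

1.76

ω = 11.74 rad/s
Crank pin A relative to C: A = (d + r cosθ, r sinθ); lever angle φ = atan2(r sinθ, d + r cosθ).
Differentiating tanφ: φ̇ = rω(d cosθ + r)/(d² + r² + 2dr cosθ).
d² + r² + 2dr cosθ = |CA|² = 0.0251915 m²;  d cosθ + r = +0.064071 m.
|ω_lever| = |0.059·11.74·+0.064071| / 0.0251915 = 1.7617 rad/s.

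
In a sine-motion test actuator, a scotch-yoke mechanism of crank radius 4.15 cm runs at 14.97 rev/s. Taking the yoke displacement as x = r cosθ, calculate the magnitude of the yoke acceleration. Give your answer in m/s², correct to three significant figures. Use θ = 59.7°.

185

ω = 94.06 rad/s (from 14.97 rev/s).
x = r cosθ ⇒ ẍ = −rω² cosθ (ω constant).
|a| = rω²|cosθ| = 0.0415·(94.06)²·|cos 59.7°| = 185.24 m/s².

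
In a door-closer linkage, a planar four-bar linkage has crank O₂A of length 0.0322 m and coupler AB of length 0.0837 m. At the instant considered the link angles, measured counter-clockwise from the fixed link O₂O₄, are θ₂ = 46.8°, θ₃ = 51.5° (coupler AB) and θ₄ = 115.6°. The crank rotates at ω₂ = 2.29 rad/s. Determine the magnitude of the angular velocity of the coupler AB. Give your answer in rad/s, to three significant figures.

0.913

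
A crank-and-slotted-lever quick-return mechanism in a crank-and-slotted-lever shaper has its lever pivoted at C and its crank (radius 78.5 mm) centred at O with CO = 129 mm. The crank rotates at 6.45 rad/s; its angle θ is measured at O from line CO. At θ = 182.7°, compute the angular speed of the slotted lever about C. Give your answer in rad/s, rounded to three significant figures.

ω = 6.45 rad/s
Crank pin A relative to C: A = (d + r cosθ, r sinθ); lever angle φ = atan2(r sinθ, d + r cosθ).
Differentiating tanφ: φ̇ = rω(d cosθ + r)/(d² + r² + 2dr cosθ).
d² + r² + 2dr cosθ = |CA|² = 0.00257273 m²;  d cosθ + r = -0.050357 m.
|ω_lever| = |0.0785·6.45·-0.050357| / 0.00257273 = 9.9104 rad/s.

9.91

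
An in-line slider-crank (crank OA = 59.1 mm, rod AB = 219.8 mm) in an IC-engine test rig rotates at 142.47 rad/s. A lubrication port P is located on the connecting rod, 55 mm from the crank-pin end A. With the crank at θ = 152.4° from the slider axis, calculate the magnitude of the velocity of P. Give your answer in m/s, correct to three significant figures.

6.69

ω = 142.5 rad/s.  Crank-pin speed |V_A| = rω = 8.42 m/s, perpendicular to OA.
Rod angle: sinφ = −(r/L) sinθ ⇒ φ = -7.156°; ω_rod = −rω cosθ/√(L²−r²sin²θ) = +34.215 rad/s.
V_P = V_A + ω_rod × AP, with AP = 0.055 m along the rod.
Components: V_Px = −rω sinθ − a·ω_rod·sinφ = -3.6665 m/s;  V_Py = rω cosθ + a·ω_rod·cosφ = -5.5947 m/s.
|V_P| = √(V_Px² + V_Py²) = 6.6891 m/s.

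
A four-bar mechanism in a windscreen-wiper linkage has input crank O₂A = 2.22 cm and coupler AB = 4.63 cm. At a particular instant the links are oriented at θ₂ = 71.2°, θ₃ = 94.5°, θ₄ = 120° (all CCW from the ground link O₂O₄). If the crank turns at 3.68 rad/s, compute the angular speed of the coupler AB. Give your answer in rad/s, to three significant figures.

ω₂ = 3.68 rad/s
Differentiating the loop-closure r₂e^{iθ₂}+r₃e^{iθ₃}=r₁+r₄e^{iθ₄} gives r₂ω₂e^{iθ₂}+r₃ω₃e^{iθ₃}=r₄ω₄e^{iθ₄}.
Eliminating the other unknown: ω₃ = r₂ω₂ sin(θ₄−θ₂) / [r₃ sin(θ₃−θ₄)].
Numerator sine = +0.75241; denominator sine = -0.43051.
Result = 0.0222·3.68·(+0.75241) / (0.0463·(-0.43051)) = -3.0838 rad/s; magnitude 3.0838 rad/s.

3.08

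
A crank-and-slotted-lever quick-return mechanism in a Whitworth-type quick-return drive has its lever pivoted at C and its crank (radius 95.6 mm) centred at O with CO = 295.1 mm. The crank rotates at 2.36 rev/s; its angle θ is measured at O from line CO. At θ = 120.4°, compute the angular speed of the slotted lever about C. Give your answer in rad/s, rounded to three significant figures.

1.13

ω = 14.83 rad/s (from 2.36 rev/s).
Crank pin A relative to C: A = (d + r cosθ, r sinθ); lever angle φ = atan2(r sinθ, d + r cosθ).
Differentiating tanφ: φ̇ = rω(d cosθ + r)/(d² + r² + 2dr cosθ).
d² + r² + 2dr cosθ = |CA|² = 0.0676714 m²;  d cosθ + r = -0.053731 m.
|ω_lever| = |0.0956·14.83·-0.053731| / 0.0676714 = 1.1256 rad/s.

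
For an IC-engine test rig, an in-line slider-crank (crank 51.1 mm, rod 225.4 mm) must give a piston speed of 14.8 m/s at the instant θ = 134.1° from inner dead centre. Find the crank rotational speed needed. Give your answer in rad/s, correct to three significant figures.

480

For an in-line slider-crank, |v_piston| = rω|sinθ|·[1 + r cosθ/√(L² − r² sin²θ)].
With r = 0.0511 m, L = 0.2254 m, θ = 134.1°: the bracketed kinematic factor |dx/dθ| = 0.030828 m.
ω = v/|dx/dθ| = 14.8/0.030828 = 480.08 rad/s.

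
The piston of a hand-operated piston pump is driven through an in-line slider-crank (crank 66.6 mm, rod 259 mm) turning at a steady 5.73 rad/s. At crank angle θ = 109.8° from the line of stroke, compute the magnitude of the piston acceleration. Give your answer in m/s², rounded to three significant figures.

1.18

ω = 5.73 rad/s
x(θ) = r cosθ + √(L² − r² sin²θ); with ω constant, a = ω²·d²x/dθ².
d²x/dθ² = −r cosθ − r²(cos2θ)/√u − r⁴ sin²2θ/(4u^{3/2}),  u = L² − r² sin²θ = 0.0631544 m².
Substituting r = 0.0666 m, L = 0.259 m, θ = 109.8°: d²x/dθ² = +0.036034 m.
a = ω²·d²x/dθ² = (5.73)²·(+0.036034) = +1.1831 m/s²;  |a| = 1.1831 m/s².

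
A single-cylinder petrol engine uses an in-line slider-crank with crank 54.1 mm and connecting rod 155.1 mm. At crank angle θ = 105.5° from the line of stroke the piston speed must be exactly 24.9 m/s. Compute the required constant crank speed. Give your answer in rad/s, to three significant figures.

For an in-line slider-crank, |v_piston| = rω|sinθ|·[1 + r cosθ/√(L² − r² sin²θ)].
With r = 0.0541 m, L = 0.1551 m, θ = 105.5°: the bracketed kinematic factor |dx/dθ| = 0.046973 m.
ω = v/|dx/dθ| = 24.9/0.046973 = 530.1 rad/s.

530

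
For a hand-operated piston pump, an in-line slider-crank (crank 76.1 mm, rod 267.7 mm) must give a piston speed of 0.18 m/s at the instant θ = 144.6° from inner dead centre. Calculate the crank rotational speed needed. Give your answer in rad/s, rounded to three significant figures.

For an in-line slider-crank, |v_piston| = rω|sinθ|·[1 + r cosθ/√(L² − r² sin²θ)].
With r = 0.0761 m, L = 0.2677 m, θ = 144.6°: the bracketed kinematic factor |dx/dθ| = 0.033727 m.
ω = v/|dx/dθ| = 0.18/0.033727 = 5.337 rad/s.

5.34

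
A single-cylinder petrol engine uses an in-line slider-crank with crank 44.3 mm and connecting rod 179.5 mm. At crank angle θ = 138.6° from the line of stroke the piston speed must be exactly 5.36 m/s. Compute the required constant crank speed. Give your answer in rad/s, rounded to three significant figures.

225

For an in-line slider-crank, |v_piston| = rω|sinθ|·[1 + r cosθ/√(L² − r² sin²θ)].
With r = 0.0443 m, L = 0.1795 m, θ = 138.6°: the bracketed kinematic factor |dx/dθ| = 0.023799 m.
ω = v/|dx/dθ| = 5.36/0.023799 = 225.22 rad/s.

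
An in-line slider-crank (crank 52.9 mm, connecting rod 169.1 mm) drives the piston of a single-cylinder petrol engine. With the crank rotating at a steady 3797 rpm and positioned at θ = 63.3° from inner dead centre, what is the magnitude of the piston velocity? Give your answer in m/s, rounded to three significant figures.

ω = 2π·3797/60 = 397.6 rad/s
For an in-line slider-crank, x = r cosθ + √(L² − r² sin²θ), so v = −rω sinθ·[1 + r cosθ/√(L² − r² sin²θ)].
With r = 0.0529 m, L = 0.1691 m, θ = 63.3°: √(L² − r² sin²θ) = 0.16236 m.
v = −0.0529·397.6·0.89337·[1 + 0.0529·0.44932/0.16236] = -21.542 m/s.
|v| = 21.542 m/s.

21.5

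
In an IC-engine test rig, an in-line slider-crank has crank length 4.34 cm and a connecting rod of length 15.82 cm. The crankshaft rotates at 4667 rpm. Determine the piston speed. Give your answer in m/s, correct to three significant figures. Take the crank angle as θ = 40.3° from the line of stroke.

16.6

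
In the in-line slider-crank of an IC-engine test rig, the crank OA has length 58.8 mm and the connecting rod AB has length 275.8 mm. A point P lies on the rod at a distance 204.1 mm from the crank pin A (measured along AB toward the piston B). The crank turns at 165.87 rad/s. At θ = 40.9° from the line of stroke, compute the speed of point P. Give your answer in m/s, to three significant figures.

7.41

ω = 165.9 rad/s.  Crank-pin speed |V_A| = rω = 9.7532 m/s, perpendicular to OA.
Rod angle: sinφ = −(r/L) sinθ ⇒ φ = -8.024°; ω_rod = −rω cosθ/√(L²−r²sin²θ) = -26.994 rad/s.
V_P = V_A + ω_rod × AP, with AP = 0.2041 m along the rod.
Components: V_Px = −rω sinθ − a·ω_rod·sinφ = -7.1548 m/s;  V_Py = rω cosθ + a·ω_rod·cosφ = +1.9165 m/s.
|V_P| = √(V_Px² + V_Py²) = 7.4071 m/s.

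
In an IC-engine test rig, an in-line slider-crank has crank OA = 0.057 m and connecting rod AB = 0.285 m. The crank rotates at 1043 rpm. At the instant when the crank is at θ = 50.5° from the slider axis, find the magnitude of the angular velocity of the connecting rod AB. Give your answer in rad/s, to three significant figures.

ω = 109.2 rad/s (converted from 1043 rpm).
The rod makes angle φ with the slider axis where L sinφ = r sinθ; differentiating, L cosφ·φ̇ = r ω cosθ.
L cosφ = √(L² − r² sin²θ) = 0.28159 m.
|ω_rod| = r ω |cosθ| / √(L² − r² sin²θ) = 0.057·109.2·0.63608/0.28159 = 14.063 rad/s.

14.1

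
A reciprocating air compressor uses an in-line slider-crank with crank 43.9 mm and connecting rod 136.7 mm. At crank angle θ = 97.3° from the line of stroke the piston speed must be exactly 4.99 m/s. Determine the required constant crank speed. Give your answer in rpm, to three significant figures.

For an in-line slider-crank, |v_piston| = rω|sinθ|·[1 + r cosθ/√(L² − r² sin²θ)].
With r = 0.0439 m, L = 0.1367 m, θ = 97.3°: the bracketed kinematic factor |dx/dθ| = 0.04167 m.
ω = v/|dx/dθ| = 4.99/0.04167 = 119.75 rad/s.
N = 60ω/(2π) = 1143.5 rpm.

1140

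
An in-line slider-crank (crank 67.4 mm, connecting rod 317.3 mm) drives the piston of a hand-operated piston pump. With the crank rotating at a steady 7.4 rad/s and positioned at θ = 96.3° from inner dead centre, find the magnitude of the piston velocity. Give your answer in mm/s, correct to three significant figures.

484

ω = 7.4 rad/s
For an in-line slider-crank, x = r cosθ + √(L² − r² sin²θ), so v = −rω sinθ·[1 + r cosθ/√(L² − r² sin²θ)].
With r = 0.0674 m, L = 0.3173 m, θ = 96.3°: √(L² − r² sin²θ) = 0.31015 m.
v = −0.0674·7.4·0.99396·[1 + 0.0674·-0.10973/0.31015] = -0.48393 m/s.
|v| = 0.48393 m/s = 483.93 mm/s.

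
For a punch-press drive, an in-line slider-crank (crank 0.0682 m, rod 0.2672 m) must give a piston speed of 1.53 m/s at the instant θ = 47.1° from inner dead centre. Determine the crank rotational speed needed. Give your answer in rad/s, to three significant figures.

For an in-line slider-crank, |v_piston| = rω|sinθ|·[1 + r cosθ/√(L² − r² sin²θ)].
With r = 0.0682 m, L = 0.2672 m, θ = 47.1°: the bracketed kinematic factor |dx/dθ| = 0.058796 m.
ω = v/|dx/dθ| = 1.53/0.058796 = 26.022 rad/s.

26.0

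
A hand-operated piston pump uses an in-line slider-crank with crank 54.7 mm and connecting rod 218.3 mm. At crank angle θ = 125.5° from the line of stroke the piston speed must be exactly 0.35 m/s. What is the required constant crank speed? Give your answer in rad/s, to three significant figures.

For an in-line slider-crank, |v_piston| = rω|sinθ|·[1 + r cosθ/√(L² − r² sin²θ)].
With r = 0.0547 m, L = 0.2183 m, θ = 125.5°: the bracketed kinematic factor |dx/dθ| = 0.037913 m.
ω = v/|dx/dθ| = 0.35/0.037913 = 9.2316 rad/s.

9.23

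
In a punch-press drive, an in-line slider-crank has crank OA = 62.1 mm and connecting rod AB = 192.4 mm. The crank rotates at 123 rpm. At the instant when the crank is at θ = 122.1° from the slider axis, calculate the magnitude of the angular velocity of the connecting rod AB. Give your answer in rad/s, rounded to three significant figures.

ω = 12.88 rad/s (converted from 123 rpm).
The rod makes angle φ with the slider axis where L sinφ = r sinθ; differentiating, L cosφ·φ̇ = r ω cosθ.
L cosφ = √(L² − r² sin²θ) = 0.18507 m.
|ω_rod| = r ω |cosθ| / √(L² − r² sin²θ) = 0.0621·12.88·0.53140/0.18507 = 2.2967 rad/s.

2.30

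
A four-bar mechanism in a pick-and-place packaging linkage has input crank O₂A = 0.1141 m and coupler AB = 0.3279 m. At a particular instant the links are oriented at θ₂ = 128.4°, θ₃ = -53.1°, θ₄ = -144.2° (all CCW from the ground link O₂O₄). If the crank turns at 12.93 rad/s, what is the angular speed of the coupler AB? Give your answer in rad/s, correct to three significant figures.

4.50

ω₂ = 12.93 rad/s
Differentiating the loop-closure r₂e^{iθ₂}+r₃e^{iθ₃}=r₁+r₄e^{iθ₄} gives r₂ω₂e^{iθ₂}+r₃ω₃e^{iθ₃}=r₄ω₄e^{iθ₄}.
Eliminating the other unknown: ω₃ = r₂ω₂ sin(θ₄−θ₂) / [r₃ sin(θ₃−θ₄)].
Numerator sine = +0.99897; denominator sine = +0.99982.
Result = 0.1141·12.93·(+0.99897) / (0.3279·(+0.99982)) = +4.4955 rad/s; magnitude 4.4955 rad/s.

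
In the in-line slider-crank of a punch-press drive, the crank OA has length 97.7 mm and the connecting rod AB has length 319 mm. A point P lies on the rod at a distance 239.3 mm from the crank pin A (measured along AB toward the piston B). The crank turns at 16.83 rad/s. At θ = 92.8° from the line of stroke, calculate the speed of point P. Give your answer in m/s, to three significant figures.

1.62

ω = 16.83 rad/s.  Crank-pin speed |V_A| = rω = 1.6443 m/s, perpendicular to OA.
Rod angle: sinφ = −(r/L) sinθ ⇒ φ = -17.813°; ω_rod = −rω cosθ/√(L²−r²sin²θ) = +0.26448 rad/s.
V_P = V_A + ω_rod × AP, with AP = 0.2393 m along the rod.
Components: V_Px = −rω sinθ − a·ω_rod·sinφ = -1.623 m/s;  V_Py = rω cosθ + a·ω_rod·cosφ = -0.020068 m/s.
|V_P| = √(V_Px² + V_Py²) = 1.6231 m/s.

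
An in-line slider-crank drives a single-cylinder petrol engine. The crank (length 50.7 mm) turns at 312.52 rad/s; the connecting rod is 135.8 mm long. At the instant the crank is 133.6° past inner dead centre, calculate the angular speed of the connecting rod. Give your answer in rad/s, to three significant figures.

83.6

ω = 312.5 rad/s
The rod makes angle φ with the slider axis where L sinφ = r sinθ; differentiating, L cosφ·φ̇ = r ω cosθ.
L cosφ = √(L² − r² sin²θ) = 0.13074 m.
|ω_rod| = r ω |cosθ| / √(L² − r² sin²θ) = 0.0507·312.5·0.68962/0.13074 = 83.575 rad/s.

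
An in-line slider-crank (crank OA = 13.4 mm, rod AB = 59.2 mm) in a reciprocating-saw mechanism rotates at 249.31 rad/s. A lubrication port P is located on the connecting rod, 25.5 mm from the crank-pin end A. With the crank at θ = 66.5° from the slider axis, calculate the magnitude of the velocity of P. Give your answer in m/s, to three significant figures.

3.27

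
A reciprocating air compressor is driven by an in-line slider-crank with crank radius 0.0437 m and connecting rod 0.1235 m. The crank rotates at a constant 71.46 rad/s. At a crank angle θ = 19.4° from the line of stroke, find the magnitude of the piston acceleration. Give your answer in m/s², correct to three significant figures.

ω = 71.46 rad/s
x(θ) = r cosθ + √(L² − r² sin²θ); with ω constant, a = ω²·d²x/dθ².
d²x/dθ² = −r cosθ − r²(cos2θ)/√u − r⁴ sin²2θ/(4u^{3/2}),  u = L² − r² sin²θ = 0.0150416 m².
Substituting r = 0.0437 m, L = 0.1235 m, θ = 19.4°: d²x/dθ² = -0.053548 m.
a = ω²·d²x/dθ² = (71.46)²·(-0.053548) = -273.44 m/s²;  |a| = 273.44 m/s².

273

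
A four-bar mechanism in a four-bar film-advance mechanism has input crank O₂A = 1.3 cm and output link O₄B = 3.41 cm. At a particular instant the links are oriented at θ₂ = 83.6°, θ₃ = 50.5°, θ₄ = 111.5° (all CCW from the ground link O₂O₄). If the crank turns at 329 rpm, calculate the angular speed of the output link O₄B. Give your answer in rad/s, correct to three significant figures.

8.20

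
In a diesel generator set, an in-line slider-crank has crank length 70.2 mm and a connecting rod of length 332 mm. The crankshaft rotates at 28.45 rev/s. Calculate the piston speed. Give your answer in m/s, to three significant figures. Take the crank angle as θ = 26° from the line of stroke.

6.55

ω = 2π·28.4 = 178.8 rad/s
For an in-line slider-crank, x = r cosθ + √(L² − r² sin²θ), so v = −rω sinθ·[1 + r cosθ/√(L² − r² sin²θ)].
With r = 0.0702 m, L = 0.332 m, θ = 26°: √(L² − r² sin²θ) = 0.33057 m.
v = −0.0702·178.8·0.43837·[1 + 0.0702·0.89879/0.33057] = -6.551 m/s.
|v| = 6.551 m/s.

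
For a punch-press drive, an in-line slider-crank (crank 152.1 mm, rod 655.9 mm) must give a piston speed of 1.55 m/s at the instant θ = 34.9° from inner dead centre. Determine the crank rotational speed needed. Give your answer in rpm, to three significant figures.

143

For an in-line slider-crank, |v_piston| = rω|sinθ|·[1 + r cosθ/√(L² − r² sin²θ)].
With r = 0.1521 m, L = 0.6559 m, θ = 34.9°: the bracketed kinematic factor |dx/dθ| = 0.10372 m.
ω = v/|dx/dθ| = 1.55/0.10372 = 14.944 rad/s.
N = 60ω/(2π) = 142.7 rpm.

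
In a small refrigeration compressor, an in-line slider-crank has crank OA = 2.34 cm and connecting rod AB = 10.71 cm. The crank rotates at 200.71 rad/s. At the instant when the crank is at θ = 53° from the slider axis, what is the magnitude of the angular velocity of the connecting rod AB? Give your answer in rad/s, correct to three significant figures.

26.8

ω = 200.7 rad/s
The rod makes angle φ with the slider axis where L sinφ = r sinθ; differentiating, L cosφ·φ̇ = r ω cosθ.
L cosφ = √(L² − r² sin²θ) = 0.10546 m.
|ω_rod| = r ω |cosθ| / √(L² − r² sin²θ) = 0.0234·200.7·0.60182/0.10546 = 26.802 rad/s.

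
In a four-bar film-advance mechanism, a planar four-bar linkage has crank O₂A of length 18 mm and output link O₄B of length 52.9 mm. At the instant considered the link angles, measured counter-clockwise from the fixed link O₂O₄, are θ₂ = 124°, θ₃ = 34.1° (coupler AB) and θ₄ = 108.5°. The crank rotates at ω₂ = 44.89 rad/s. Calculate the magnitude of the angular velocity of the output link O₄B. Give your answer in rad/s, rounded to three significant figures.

15.9

ω₂ = 44.89 rad/s
Differentiating the loop-closure r₂e^{iθ₂}+r₃e^{iθ₃}=r₁+r₄e^{iθ₄} gives r₂ω₂e^{iθ₂}+r₃ω₃e^{iθ₃}=r₄ω₄e^{iθ₄}.
Eliminating the other unknown: ω₄ = r₂ω₂ sin(θ₂−θ₃) / [r₄ sin(θ₄−θ₃)].
Numerator sine = +1.00000; denominator sine = +0.96316.
Result = 0.018·44.89·(+1.00000) / (0.0529·(+0.96316)) = +15.859 rad/s; magnitude 15.859 rad/s.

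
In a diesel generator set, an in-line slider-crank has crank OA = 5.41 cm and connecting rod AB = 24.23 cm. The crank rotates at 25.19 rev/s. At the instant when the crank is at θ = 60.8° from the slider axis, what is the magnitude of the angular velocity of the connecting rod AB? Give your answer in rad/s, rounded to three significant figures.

17.6

ω = 158.3 rad/s (converted from 25.19 rev/s).
The rod makes angle φ with the slider axis where L sinφ = r sinθ; differentiating, L cosφ·φ̇ = r ω cosθ.
L cosφ = √(L² − r² sin²θ) = 0.23765 m.
|ω_rod| = r ω |cosθ| / √(L² − r² sin²θ) = 0.0541·158.3·0.48786/0.23765 = 17.577 rad/s.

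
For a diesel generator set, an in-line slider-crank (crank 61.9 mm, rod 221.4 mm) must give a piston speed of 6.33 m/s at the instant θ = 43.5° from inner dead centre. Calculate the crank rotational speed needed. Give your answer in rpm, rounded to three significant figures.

For an in-line slider-crank, |v_piston| = rω|sinθ|·[1 + r cosθ/√(L² − r² sin²θ)].
With r = 0.0619 m, L = 0.2214 m, θ = 43.5°: the bracketed kinematic factor |dx/dθ| = 0.051415 m.
ω = v/|dx/dθ| = 6.33/0.051415 = 123.12 rad/s.
N = 60ω/(2π) = 1175.7 rpm.

1180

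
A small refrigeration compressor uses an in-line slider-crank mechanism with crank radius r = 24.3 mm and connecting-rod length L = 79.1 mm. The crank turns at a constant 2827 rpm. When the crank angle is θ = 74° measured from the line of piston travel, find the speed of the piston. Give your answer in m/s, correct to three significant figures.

ω = 2π·2827/60 = 296 rad/s
For an in-line slider-crank, x = r cosθ + √(L² − r² sin²θ), so v = −rω sinθ·[1 + r cosθ/√(L² − r² sin²θ)].
With r = 0.0243 m, L = 0.0791 m, θ = 74°: √(L² − r² sin²θ) = 0.075572 m.
v = −0.0243·296·0.96126·[1 + 0.0243·0.27564/0.075572] = -7.5281 m/s.
|v| = 7.5281 m/s.

7.53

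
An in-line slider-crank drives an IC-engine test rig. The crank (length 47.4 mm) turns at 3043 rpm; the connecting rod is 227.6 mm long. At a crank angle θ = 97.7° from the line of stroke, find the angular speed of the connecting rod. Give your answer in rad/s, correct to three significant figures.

ω = 318.7 rad/s (converted from 3043 rpm).
The rod makes angle φ with the slider axis where L sinφ = r sinθ; differentiating, L cosφ·φ̇ = r ω cosθ.
L cosφ = √(L² − r² sin²θ) = 0.2227 m.
|ω_rod| = r ω |cosθ| / √(L² − r² sin²θ) = 0.0474·318.7·0.13399/0.2227 = 9.0876 rad/s.

9.09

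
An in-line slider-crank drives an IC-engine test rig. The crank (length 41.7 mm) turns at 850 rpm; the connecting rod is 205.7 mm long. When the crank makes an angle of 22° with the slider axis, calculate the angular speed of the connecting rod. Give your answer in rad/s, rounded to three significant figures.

16.8

ω = 89.01 rad/s (converted from 850 rpm).
The rod makes angle φ with the slider axis where L sinφ = r sinθ; differentiating, L cosφ·φ̇ = r ω cosθ.
L cosφ = √(L² − r² sin²θ) = 0.20511 m.
|ω_rod| = r ω |cosθ| / √(L² − r² sin²θ) = 0.0417·89.01·0.92718/0.20511 = 16.779 rad/s.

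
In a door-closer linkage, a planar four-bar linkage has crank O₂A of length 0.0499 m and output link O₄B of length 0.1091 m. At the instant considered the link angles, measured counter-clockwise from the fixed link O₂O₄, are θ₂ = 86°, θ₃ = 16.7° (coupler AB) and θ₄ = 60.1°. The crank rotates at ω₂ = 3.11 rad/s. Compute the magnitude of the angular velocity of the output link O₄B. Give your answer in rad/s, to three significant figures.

ω₂ = 3.11 rad/s
Differentiating the loop-closure r₂e^{iθ₂}+r₃e^{iθ₃}=r₁+r₄e^{iθ₄} gives r₂ω₂e^{iθ₂}+r₃ω₃e^{iθ₃}=r₄ω₄e^{iθ₄}.
Eliminating the other unknown: ω₄ = r₂ω₂ sin(θ₂−θ₃) / [r₄ sin(θ₄−θ₃)].
Numerator sine = +0.93544; denominator sine = +0.68709.
Result = 0.0499·3.11·(+0.93544) / (0.1091·(+0.68709)) = +1.9366 rad/s; magnitude 1.9366 rad/s.

1.94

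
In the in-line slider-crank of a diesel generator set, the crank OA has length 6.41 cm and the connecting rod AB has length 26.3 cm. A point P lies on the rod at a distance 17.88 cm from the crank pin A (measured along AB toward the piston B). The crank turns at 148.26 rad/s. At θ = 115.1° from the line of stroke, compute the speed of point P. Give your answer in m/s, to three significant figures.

8.09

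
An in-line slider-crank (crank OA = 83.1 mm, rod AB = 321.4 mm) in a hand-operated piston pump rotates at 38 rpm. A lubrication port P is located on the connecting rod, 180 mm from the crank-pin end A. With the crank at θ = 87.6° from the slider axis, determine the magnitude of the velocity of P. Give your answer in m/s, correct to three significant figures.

ω = 3.979 rad/s.  Crank-pin speed |V_A| = rω = 0.33068 m/s, perpendicular to OA.
Rod angle: sinφ = −(r/L) sinθ ⇒ φ = -14.971°; ω_rod = −rω cosθ/√(L²−r²sin²θ) = -0.044599 rad/s.
V_P = V_A + ω_rod × AP, with AP = 0.18 m along the rod.
Components: V_Px = −rω sinθ − a·ω_rod·sinφ = -0.33247 m/s;  V_Py = rω cosθ + a·ω_rod·cosφ = +0.0060923 m/s.
|V_P| = √(V_Px² + V_Py²) = 0.33252 m/s.

0.333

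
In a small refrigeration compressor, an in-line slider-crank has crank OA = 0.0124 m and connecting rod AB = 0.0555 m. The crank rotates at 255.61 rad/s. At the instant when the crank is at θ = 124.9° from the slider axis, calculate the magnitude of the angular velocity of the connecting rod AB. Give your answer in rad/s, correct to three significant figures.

ω = 255.6 rad/s
The rod makes angle φ with the slider axis where L sinφ = r sinθ; differentiating, L cosφ·φ̇ = r ω cosθ.
L cosφ = √(L² − r² sin²θ) = 0.05456 m.
|ω_rod| = r ω |cosθ| / √(L² − r² sin²θ) = 0.0124·255.6·0.57215/0.05456 = 33.238 rad/s.

33.2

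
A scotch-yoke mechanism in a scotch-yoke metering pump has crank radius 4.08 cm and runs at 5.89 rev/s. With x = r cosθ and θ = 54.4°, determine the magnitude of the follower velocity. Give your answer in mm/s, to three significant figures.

1230

ω = 37.01 rad/s (from 5.89 rev/s).
x = r cosθ ⇒ ẋ = −rω sinθ.
|v| = rω|sinθ| = 0.0408·37.01·|sin 54.4°| = 1.2277 m/s = 1227.7 mm/s.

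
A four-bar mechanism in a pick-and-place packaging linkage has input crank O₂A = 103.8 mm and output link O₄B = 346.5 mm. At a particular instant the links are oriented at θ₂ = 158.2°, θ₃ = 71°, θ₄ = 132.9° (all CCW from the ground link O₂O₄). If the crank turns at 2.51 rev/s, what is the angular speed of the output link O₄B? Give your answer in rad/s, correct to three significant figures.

ω₂ = 15.77 rad/s (from 2.51 rev/s).
Differentiating the loop-closure r₂e^{iθ₂}+r₃e^{iθ₃}=r₁+r₄e^{iθ₄} gives r₂ω₂e^{iθ₂}+r₃ω₃e^{iθ₃}=r₄ω₄e^{iθ₄}.
Eliminating the other unknown: ω₄ = r₂ω₂ sin(θ₂−θ₃) / [r₄ sin(θ₄−θ₃)].
Numerator sine = +0.99881; denominator sine = +0.88213.
Result = 0.1038·15.77·(+0.99881) / (0.3465·(+0.88213)) = +5.3493 rad/s; magnitude 5.3493 rad/s.

5.35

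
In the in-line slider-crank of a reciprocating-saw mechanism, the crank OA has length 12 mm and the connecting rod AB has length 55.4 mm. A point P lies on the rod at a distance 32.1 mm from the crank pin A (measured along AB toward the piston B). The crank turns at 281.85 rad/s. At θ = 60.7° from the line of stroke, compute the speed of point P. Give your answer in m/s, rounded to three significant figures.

ω = 281.9 rad/s.  Crank-pin speed |V_A| = rω = 3.3822 m/s, perpendicular to OA.
Rod angle: sinφ = −(r/L) sinθ ⇒ φ = -10.888°; ω_rod = −rω cosθ/√(L²−r²sin²θ) = -30.425 rad/s.
V_P = V_A + ω_rod × AP, with AP = 0.0321 m along the rod.
Components: V_Px = −rω sinθ − a·ω_rod·sinφ = -3.134 m/s;  V_Py = rω cosθ + a·ω_rod·cosφ = +0.69614 m/s.
|V_P| = √(V_Px² + V_Py²) = 3.2104 m/s.

3.21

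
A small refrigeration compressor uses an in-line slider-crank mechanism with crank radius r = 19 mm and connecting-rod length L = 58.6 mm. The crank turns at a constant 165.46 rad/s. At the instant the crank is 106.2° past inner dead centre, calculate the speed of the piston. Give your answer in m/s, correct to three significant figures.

2.73

ω = 165.5 rad/s
For an in-line slider-crank, x = r cosθ + √(L² − r² sin²θ), so v = −rω sinθ·[1 + r cosθ/√(L² − r² sin²θ)].
With r = 0.019 m, L = 0.0586 m, θ = 106.2°: √(L² − r² sin²θ) = 0.055687 m.
v = −0.019·165.5·0.96029·[1 + 0.019·-0.27899/0.055687] = -2.7315 m/s.
|v| = 2.7315 m/s.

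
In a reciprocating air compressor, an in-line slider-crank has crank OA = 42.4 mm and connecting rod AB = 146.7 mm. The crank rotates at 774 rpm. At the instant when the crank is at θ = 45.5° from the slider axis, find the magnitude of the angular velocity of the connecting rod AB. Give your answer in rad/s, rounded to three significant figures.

16.8

ω = 81.05 rad/s (converted from 774 rpm).
The rod makes angle φ with the slider axis where L sinφ = r sinθ; differentiating, L cosφ·φ̇ = r ω cosθ.
L cosφ = √(L² − r² sin²θ) = 0.14355 m.
|ω_rod| = r ω |cosθ| / √(L² − r² sin²θ) = 0.0424·81.05·0.70091/0.14355 = 16.78 rad/s.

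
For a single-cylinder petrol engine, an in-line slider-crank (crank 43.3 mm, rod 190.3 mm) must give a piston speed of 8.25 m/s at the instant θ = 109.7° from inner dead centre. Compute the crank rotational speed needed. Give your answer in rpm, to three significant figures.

For an in-line slider-crank, |v_piston| = rω|sinθ|·[1 + r cosθ/√(L² − r² sin²θ)].
With r = 0.0433 m, L = 0.1903 m, θ = 109.7°: the bracketed kinematic factor |dx/dθ| = 0.037565 m.
ω = v/|dx/dθ| = 8.25/0.037565 = 219.62 rad/s.
N = 60ω/(2π) = 2097.2 rpm.

2100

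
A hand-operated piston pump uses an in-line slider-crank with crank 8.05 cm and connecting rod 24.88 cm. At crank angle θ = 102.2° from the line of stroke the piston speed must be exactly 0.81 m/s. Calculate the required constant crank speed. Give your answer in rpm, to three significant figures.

For an in-line slider-crank, |v_piston| = rω|sinθ|·[1 + r cosθ/√(L² − r² sin²θ)].
With r = 0.0805 m, L = 0.2488 m, θ = 102.2°: the bracketed kinematic factor |dx/dθ| = 0.073011 m.
ω = v/|dx/dθ| = 0.81/0.073011 = 11.094 rad/s.
N = 60ω/(2π) = 105.94 rpm.

106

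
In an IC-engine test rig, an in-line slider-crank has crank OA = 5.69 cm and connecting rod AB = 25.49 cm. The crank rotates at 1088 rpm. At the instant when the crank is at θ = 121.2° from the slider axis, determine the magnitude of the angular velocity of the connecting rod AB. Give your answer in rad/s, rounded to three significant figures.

13.4

ω = 113.9 rad/s (converted from 1088 rpm).
The rod makes angle φ with the slider axis where L sinφ = r sinθ; differentiating, L cosφ·φ̇ = r ω cosθ.
L cosφ = √(L² − r² sin²θ) = 0.25021 m.
|ω_rod| = r ω |cosθ| / √(L² − r² sin²θ) = 0.0569·113.9·0.51803/0.25021 = 13.422 rad/s.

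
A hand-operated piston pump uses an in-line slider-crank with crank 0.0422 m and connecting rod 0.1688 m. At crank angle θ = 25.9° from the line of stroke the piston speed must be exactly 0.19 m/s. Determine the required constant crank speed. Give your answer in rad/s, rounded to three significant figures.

For an in-line slider-crank, |v_piston| = rω|sinθ|·[1 + r cosθ/√(L² − r² sin²θ)].
With r = 0.0422 m, L = 0.1688 m, θ = 25.9°: the bracketed kinematic factor |dx/dθ| = 0.022603 m.
ω = v/|dx/dθ| = 0.19/0.022603 = 8.4058 rad/s.

8.41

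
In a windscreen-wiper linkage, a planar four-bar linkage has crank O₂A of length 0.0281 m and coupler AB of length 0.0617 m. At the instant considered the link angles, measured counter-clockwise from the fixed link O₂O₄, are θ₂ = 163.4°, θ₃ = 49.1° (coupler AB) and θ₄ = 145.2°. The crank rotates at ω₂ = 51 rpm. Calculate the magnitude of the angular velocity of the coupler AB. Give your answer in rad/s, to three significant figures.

0.764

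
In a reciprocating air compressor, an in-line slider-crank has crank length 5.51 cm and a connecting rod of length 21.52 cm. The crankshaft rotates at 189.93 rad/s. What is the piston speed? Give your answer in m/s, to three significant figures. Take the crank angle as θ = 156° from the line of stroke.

3.26

ω = 189.9 rad/s
For an in-line slider-crank, x = r cosθ + √(L² − r² sin²θ), so v = −rω sinθ·[1 + r cosθ/√(L² − r² sin²θ)].
With r = 0.0551 m, L = 0.2152 m, θ = 156°: √(L² − r² sin²θ) = 0.21403 m.
v = −0.0551·189.9·0.40674·[1 + 0.0551·-0.91355/0.21403] = -3.2555 m/s.
|v| = 3.2555 m/s.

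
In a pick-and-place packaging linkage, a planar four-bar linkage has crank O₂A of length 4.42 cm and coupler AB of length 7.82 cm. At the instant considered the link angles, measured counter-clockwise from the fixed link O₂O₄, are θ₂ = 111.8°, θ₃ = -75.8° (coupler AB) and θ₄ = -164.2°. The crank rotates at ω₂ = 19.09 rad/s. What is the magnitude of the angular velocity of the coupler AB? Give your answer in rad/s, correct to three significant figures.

10.7

ω₂ = 19.09 rad/s
Differentiating the loop-closure r₂e^{iθ₂}+r₃e^{iθ₃}=r₁+r₄e^{iθ₄} gives r₂ω₂e^{iθ₂}+r₃ω₃e^{iθ₃}=r₄ω₄e^{iθ₄}.
Eliminating the other unknown: ω₃ = r₂ω₂ sin(θ₄−θ₂) / [r₃ sin(θ₃−θ₄)].
Numerator sine = +0.99452; denominator sine = +0.99961.
Result = 0.0442·19.09·(+0.99452) / (0.0782·(+0.99961)) = +10.735 rad/s; magnitude 10.735 rad/s.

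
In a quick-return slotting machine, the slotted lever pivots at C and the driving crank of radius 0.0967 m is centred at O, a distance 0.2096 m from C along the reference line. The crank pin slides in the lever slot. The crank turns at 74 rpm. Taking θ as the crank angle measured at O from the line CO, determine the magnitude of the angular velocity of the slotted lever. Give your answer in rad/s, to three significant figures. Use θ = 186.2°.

6.45

ω = 7.749 rad/s (from 74 rpm).
Crank pin A relative to C: A = (d + r cosθ, r sinθ); lever angle φ = atan2(r sinθ, d + r cosθ).
Differentiating tanφ: φ̇ = rω(d cosθ + r)/(d² + r² + 2dr cosθ).
d² + r² + 2dr cosθ = |CA|² = 0.0129835 m²;  d cosθ + r = -0.11167 m.
|ω_lever| = |0.0967·7.749·-0.11167| / 0.0129835 = 6.4454 rad/s.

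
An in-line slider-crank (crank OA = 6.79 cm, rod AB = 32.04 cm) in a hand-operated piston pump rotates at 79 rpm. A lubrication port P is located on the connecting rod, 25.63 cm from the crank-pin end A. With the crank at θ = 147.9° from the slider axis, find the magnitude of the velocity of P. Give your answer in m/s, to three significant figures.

ω = 8.273 rad/s.  Crank-pin speed |V_A| = rω = 0.56173 m/s, perpendicular to OA.
Rod angle: sinφ = −(r/L) sinθ ⇒ φ = -6.466°; ω_rod = −rω cosθ/√(L²−r²sin²θ) = +1.4947 rad/s.
V_P = V_A + ω_rod × AP, with AP = 0.2563 m along the rod.
Components: V_Px = −rω sinθ − a·ω_rod·sinφ = -0.25536 m/s;  V_Py = rω cosθ + a·ω_rod·cosφ = -0.0952 m/s.
|V_P| = √(V_Px² + V_Py²) = 0.27253 m/s.

0.273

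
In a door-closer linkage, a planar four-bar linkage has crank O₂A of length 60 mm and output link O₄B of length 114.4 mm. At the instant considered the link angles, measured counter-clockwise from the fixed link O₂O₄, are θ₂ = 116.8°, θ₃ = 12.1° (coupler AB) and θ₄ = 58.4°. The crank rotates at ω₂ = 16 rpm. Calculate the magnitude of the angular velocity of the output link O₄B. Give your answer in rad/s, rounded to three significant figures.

1.18

ω₂ = 1.676 rad/s (from 16 rpm).
Differentiating the loop-closure r₂e^{iθ₂}+r₃e^{iθ₃}=r₁+r₄e^{iθ₄} gives r₂ω₂e^{iθ₂}+r₃ω₃e^{iθ₃}=r₄ω₄e^{iθ₄}.
Eliminating the other unknown: ω₄ = r₂ω₂ sin(θ₂−θ₃) / [r₄ sin(θ₄−θ₃)].
Numerator sine = +0.96727; denominator sine = +0.72297.
Result = 0.06·1.676·(+0.96727) / (0.1144·(+0.72297)) = +1.1757 rad/s; magnitude 1.1757 rad/s.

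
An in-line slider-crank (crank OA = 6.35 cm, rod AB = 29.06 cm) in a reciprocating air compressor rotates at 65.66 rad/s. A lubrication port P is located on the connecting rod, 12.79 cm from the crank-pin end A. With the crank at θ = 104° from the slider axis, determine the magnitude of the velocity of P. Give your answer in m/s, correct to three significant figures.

3.99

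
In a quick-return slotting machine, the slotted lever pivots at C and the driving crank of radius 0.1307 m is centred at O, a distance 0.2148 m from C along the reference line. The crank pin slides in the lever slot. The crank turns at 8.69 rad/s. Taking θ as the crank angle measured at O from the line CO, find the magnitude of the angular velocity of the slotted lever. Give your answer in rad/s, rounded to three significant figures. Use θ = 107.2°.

1.64

ω = 8.69 rad/s
Crank pin A relative to C: A = (d + r cosθ, r sinθ); lever angle φ = atan2(r sinθ, d + r cosθ).
Differentiating tanφ: φ̇ = rω(d cosθ + r)/(d² + r² + 2dr cosθ).
d² + r² + 2dr cosθ = |CA|² = 0.0466179 m²;  d cosθ + r = +0.067182 m.
|ω_lever| = |0.1307·8.69·+0.067182| / 0.0466179 = 1.6368 rad/s.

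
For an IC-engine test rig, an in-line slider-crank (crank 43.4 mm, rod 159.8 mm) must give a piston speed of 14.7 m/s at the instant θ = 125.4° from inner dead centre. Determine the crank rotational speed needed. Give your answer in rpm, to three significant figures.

4730

For an in-line slider-crank, |v_piston| = rω|sinθ|·[1 + r cosθ/√(L² − r² sin²θ)].
With r = 0.0434 m, L = 0.1598 m, θ = 125.4°: the bracketed kinematic factor |dx/dθ| = 0.029669 m.
ω = v/|dx/dθ| = 14.7/0.029669 = 495.46 rad/s.
N = 60ω/(2π) = 4731.3 rpm.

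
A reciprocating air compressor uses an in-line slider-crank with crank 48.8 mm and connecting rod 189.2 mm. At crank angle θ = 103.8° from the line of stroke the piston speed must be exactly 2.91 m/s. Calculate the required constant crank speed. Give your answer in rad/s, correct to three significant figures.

For an in-line slider-crank, |v_piston| = rω|sinθ|·[1 + r cosθ/√(L² − r² sin²θ)].
With r = 0.0488 m, L = 0.1892 m, θ = 103.8°: the bracketed kinematic factor |dx/dθ| = 0.04438 m.
ω = v/|dx/dθ| = 2.91/0.04438 = 65.571 rad/s.

65.6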